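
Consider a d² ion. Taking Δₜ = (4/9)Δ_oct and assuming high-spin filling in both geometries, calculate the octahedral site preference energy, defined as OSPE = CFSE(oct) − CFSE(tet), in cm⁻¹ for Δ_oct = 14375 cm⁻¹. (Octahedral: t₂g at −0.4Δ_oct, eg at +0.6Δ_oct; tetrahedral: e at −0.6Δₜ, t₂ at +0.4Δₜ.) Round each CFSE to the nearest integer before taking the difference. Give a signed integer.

-3833

Octahedral (high-spin): t2g^2 e_g^0, CFSE = 2(−0.4) + 0(+0.6) = -0.8Δ_oct = -0.8 × 14375 = -11500 cm⁻¹.
Tetrahedral: e^2 t2^0, CFSE = 2(−0.6) + 0(+0.4) = -1.2Δₜ = -1.2 × (4/9) × 14375 = -7667 cm⁻¹.
Subtracting, OSPE = -11500 − (-7667) = -3833 cm⁻¹.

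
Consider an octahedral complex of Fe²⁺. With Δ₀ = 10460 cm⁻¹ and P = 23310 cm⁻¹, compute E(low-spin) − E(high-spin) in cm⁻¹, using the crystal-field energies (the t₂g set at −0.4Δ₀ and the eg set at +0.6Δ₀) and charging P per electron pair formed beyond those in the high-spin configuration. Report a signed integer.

25700

Fe sits in group 8; removing 2 electrons leaves Fe²⁺ with 8 − 2 = 6 d electrons.
High-spin d⁶ fills as t₂g⁴ eg² with CFSE 4(−0.4) + 2(+0.6) = -0.4Δ₀ = -4184 cm⁻¹.
For low-spin the configuration is t₂g⁶ eg⁰: orbital energy -2.4 × 10460 = -25104 cm⁻¹, and 2 additional pairs relative to high-spin add 46620 cm⁻¹, giving 21516 cm⁻¹.
The difference is 21516 − (-4184) = 25700 cm⁻¹, so high-spin lies lower.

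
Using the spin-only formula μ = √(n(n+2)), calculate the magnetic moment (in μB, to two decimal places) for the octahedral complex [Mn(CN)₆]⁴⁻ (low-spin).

1.73 μB

Each CN⁻ contributes -1; 6 × (-1) = -6. With overall charge -4, Mn is in the +2 oxidation state.
Mn is in group 7, so Mn²⁺ is d⁵ (7 − 2 = 5).
Configuration: t2g^5 e_g^0 → 1 unpaired electron.
μ(spin-only) = √[1(1+2)] = √3 ≈ 1.73 μB.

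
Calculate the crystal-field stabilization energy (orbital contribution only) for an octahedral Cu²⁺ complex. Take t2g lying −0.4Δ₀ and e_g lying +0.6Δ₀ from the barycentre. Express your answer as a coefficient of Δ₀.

-0.6 Δ₀

Cu sits in group 11; removing 2 electrons leaves Cu²⁺ with 11 − 2 = 9 d electrons.
For octahedral d⁹ the high- and low-spin configurations coincide.
Configuration: t2g^6 e_g^3.
CFSE = 6(-0.4Δ₀) + 3(0.6Δ₀) = -2.4Δ₀ + 1.8Δ₀ = -0.6Δ₀.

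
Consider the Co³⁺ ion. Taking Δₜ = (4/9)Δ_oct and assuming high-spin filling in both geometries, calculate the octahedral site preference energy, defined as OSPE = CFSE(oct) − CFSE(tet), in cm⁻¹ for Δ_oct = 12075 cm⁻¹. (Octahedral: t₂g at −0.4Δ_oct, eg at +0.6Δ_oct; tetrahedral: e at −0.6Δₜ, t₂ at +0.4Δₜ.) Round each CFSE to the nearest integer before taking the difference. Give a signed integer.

Group 9 minus oxidation state +3 gives a d⁶ configuration for Co³⁺.
Octahedral (high-spin): t2g^4 e_g^2, CFSE = 4(−0.4) + 2(+0.6) = -0.4Δ_oct = -0.4 × 12075 = -4830 cm⁻¹.
In a tetrahedral site the filling is e^3 t2^3: CFSE(tet) = -0.6Δₜ = -0.6 × (4/9)(12075) = -3220 cm⁻¹.
Subtracting, OSPE = -4830 − (-3220) = -1610 cm⁻¹.

-1610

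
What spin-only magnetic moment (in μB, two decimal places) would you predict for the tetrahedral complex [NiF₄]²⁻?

2.83 μB

Each F⁻ contributes -1; 4 × (-1) = -4. With overall charge -2, Ni is in the +2 oxidation state.
Ni²⁺: group 10, so d-count = 10 − 2 = 8.
With tetrahedral geometry the complex is necessarily high-spin.
Configuration: e⁴ t₂⁴ → 2 unpaired electrons.
μ(spin-only) = √[2(2+2)] = √8 ≈ 2.83 μB.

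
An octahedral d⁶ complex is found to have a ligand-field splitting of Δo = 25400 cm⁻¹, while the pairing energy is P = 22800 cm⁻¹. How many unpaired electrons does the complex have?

Δo > P, so pairing is preferred: the ground state is low-spin.
Filling d⁶ accordingly: t₂g⁶ eg⁰.
Unpaired electrons: 0.

0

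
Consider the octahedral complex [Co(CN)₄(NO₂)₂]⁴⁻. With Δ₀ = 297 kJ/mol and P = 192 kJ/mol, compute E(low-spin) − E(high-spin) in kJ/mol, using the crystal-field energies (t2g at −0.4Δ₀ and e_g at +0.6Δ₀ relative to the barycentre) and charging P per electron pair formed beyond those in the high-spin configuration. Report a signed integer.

Ligand charges: 4×(-1) from CN⁻ and 2×(-1) from NO₂⁻ sum to -6; with overall charge -4, Co is +2.
Group 9 minus oxidation state +2 gives a d⁷ configuration for Co²⁺.
In the high-spin limit (t2g^5 e_g^2) the orbital term is -0.8Δ₀ = -238 kJ/mol, with no excess pairing.
Low-spin: t2g^6 e_g^1, orbital CFSE = -1.8Δ₀ = -535 kJ/mol; plus 1 excess pair × P = +192 kJ/mol; total -343 kJ/mol.
Thus E(LS) − E(HS) = -105 kJ/mol.

-105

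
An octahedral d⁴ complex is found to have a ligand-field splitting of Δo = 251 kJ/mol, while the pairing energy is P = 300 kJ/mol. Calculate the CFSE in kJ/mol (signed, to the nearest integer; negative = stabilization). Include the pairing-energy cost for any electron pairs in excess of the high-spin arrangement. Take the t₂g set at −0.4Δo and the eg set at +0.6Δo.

With Δo < P the complex is high-spin.
That gives t₂g³ eg¹.
Orbital CFSE = -0.6Δo = -0.6 × 251 = -151 kJ/mol.
High-spin has no excess pairs, so no pairing correction applies.

-151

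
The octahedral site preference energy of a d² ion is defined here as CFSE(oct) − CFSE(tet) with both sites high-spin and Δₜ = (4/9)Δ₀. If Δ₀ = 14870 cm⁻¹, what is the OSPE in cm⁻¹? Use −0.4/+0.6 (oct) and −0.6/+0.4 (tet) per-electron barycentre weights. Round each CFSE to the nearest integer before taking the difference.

-3965

Octahedral high-spin t₂g² eg⁰: CFSE = -0.8 × 14870 = -11896 cm⁻¹.
Tetrahedral: e² t₂⁰, CFSE = 2(−0.6) + 0(+0.4) = -1.2Δₜ = -1.2 × (4/9) × 14870 = -7931 cm⁻¹.
Subtracting, OSPE = -11896 − (-7931) = -3965 cm⁻¹.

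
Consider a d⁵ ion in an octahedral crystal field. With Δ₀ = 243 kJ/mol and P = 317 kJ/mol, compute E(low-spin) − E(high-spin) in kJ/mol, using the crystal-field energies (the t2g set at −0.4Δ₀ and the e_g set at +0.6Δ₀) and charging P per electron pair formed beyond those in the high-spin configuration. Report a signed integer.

148

In the high-spin limit (t2g^3 e_g^2) the orbital term is 0.0Δ₀ = 0 kJ/mol, with no excess pairing.
For low-spin the configuration is t2g^5 e_g^0: orbital energy -2.0 × 243 = -486 kJ/mol, and 2 additional pairs relative to high-spin add 634 kJ/mol, giving 148 kJ/mol.
The difference is 148 − (0) = 148 kJ/mol, so high-spin lies lower.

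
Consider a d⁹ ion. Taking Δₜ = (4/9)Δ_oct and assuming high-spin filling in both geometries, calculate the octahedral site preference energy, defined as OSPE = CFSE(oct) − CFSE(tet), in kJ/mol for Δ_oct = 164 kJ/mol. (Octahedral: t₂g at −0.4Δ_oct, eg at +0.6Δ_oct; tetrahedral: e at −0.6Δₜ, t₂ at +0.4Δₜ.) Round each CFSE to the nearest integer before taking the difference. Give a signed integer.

In an octahedral site d⁹ (HS) is t2g^6 e_g^3, giving CFSE(oct) = -0.6Δ_oct = -98 kJ/mol.
In a tetrahedral site the filling is e^4 t2^5: CFSE(tet) = -0.4Δₜ = -0.4 × (4/9)(164) = -29 kJ/mol.
OSPE = CFSE(oct) − CFSE(tet) = -98 − (-29) = -69 kJ/mol.

-69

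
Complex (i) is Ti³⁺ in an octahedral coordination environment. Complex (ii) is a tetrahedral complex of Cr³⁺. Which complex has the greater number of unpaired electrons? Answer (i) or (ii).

(ii)

(i): Ti sits in group 4; removing 3 electrons leaves Ti³⁺ with 4 − 3 = 1 d electrons; For octahedral d¹ the high- and low-spin configurations coincide; t₂g¹ eg⁰ → 1 unpaired.
(ii): Cr is in group 6, so Cr³⁺ is d³ (6 − 3 = 3); Tetrahedral splitting is small, so the complex is high-spin; e² t₂¹ → 3 unpaired.
So (ii) has more unpaired electrons.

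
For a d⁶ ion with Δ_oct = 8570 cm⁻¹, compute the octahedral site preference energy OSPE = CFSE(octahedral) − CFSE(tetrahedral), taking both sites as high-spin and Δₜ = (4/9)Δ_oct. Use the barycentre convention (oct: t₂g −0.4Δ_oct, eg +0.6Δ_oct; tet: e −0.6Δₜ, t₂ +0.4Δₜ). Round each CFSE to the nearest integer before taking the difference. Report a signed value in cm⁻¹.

-1143

Octahedral high-spin t2g^4 e_g^2: CFSE = -0.4 × 8570 = -3428 cm⁻¹.
Tetrahedral e^3 t2^3 gives -0.6Δₜ = -0.6 × (4/9) × 8570 = -2285 cm⁻¹.
OSPE = CFSE(oct) − CFSE(tet) = -3428 − (-2285) = -1143 cm⁻¹.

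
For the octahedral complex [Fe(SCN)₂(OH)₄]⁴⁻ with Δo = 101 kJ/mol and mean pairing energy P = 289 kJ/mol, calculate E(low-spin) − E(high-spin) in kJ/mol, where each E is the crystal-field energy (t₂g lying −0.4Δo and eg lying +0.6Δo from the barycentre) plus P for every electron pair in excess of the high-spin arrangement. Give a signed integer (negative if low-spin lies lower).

376

Ligand charges: 2×(-1) from SCN⁻ and 4×(-1) from OH⁻ sum to -6; with overall charge -4, Fe is +2.
Group 8 minus oxidation state +2 gives a d⁶ configuration for Fe²⁺.
High-spin: t₂g⁴ eg², CFSE = -0.4Δo = -40 kJ/mol.
Low-spin: t₂g⁶ eg⁰, orbital CFSE = -2.4Δo = -242 kJ/mol; plus 2 excess pairs × P = +578 kJ/mol; total 336 kJ/mol.
Thus E(LS) − E(HS) = 376 kJ/mol.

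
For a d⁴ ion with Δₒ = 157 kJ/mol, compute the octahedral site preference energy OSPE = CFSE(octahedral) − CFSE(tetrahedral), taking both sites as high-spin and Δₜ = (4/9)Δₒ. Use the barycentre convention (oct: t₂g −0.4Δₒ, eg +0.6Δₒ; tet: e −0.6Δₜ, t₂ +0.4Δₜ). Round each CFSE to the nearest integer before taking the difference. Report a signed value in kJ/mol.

Octahedral (high-spin): t₂g³ eg¹, CFSE = 3(−0.4) + 1(+0.6) = -0.6Δₒ = -0.6 × 157 = -94 kJ/mol.
In a tetrahedral site the filling is e² t₂²: CFSE(tet) = -0.4Δₜ = -0.4 × (4/9)(157) = -28 kJ/mol.
OSPE = -94 − (-28) = -66 kJ/mol.

-66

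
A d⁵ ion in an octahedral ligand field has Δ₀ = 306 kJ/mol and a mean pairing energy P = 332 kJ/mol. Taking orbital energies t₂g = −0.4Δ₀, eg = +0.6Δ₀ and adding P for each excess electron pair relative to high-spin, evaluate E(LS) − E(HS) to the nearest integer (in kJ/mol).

52

In the high-spin limit (t₂g³ eg²) the orbital term is 0.0Δ₀ = 0 kJ/mol, with no excess pairing.
For low-spin the configuration is t₂g⁵ eg⁰: orbital energy -2.0 × 306 = -612 kJ/mol, and 2 additional pairs relative to high-spin add 664 kJ/mol, giving 52 kJ/mol.
E(LS) − E(HS) = 52 − (0) = 52 kJ/mol.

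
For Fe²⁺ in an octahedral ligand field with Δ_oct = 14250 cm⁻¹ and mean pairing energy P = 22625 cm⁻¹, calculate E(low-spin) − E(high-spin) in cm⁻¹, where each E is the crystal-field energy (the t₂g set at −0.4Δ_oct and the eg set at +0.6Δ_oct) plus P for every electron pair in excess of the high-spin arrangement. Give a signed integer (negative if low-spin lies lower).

Group 8 minus oxidation state +2 gives a d⁶ configuration for Fe²⁺.
High-spin d⁶ fills as t₂g⁴ eg² with CFSE 4(−0.4) + 2(+0.6) = -0.4Δ_oct = -5700 cm⁻¹.
For low-spin the configuration is t₂g⁶ eg⁰: orbital energy -2.4 × 14250 = -34200 cm⁻¹, and 2 additional pairs relative to high-spin add 45250 cm⁻¹, giving 11050 cm⁻¹.
Thus E(LS) − E(HS) = 16750 cm⁻¹.

16750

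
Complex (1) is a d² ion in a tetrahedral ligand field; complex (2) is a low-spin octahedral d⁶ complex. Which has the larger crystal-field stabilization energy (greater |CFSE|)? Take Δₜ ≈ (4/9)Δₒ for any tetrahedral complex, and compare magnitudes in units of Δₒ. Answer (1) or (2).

(1): Tetrahedral splitting is small, so the complex is high-spin; e^2 t2^0, CFSE = -1.2Δₜ ≈ -0.53Δₒ.
(2): t₂g⁶ eg⁰, CFSE = -2.4Δₒ.
So (2) has the larger |CFSE|.

(2)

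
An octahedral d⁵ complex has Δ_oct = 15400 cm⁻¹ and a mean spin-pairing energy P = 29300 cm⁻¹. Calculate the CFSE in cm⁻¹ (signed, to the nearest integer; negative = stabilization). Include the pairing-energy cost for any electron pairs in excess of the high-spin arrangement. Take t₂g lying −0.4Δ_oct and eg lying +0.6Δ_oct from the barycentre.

0

Δ_oct < P, so pairing is avoided: the ground state is high-spin.
Filling d⁵ accordingly: t₂g³ eg².
Orbital CFSE = 0.0Δ_oct = 0.0 × 15400 = 0 cm⁻¹.
High-spin has no excess pairs, so no pairing correction applies.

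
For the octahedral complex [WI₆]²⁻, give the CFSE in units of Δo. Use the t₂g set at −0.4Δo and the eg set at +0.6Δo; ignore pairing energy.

-0.8 Δo

Each I⁻ contributes -1; 6 × (-1) = -6. With overall charge -2, W is in the +4 oxidation state.
W sits in group 6; removing 4 electrons leaves W⁴⁺ with 6 − 4 = 2 d electrons.
Configuration: t₂g² eg⁰.
CFSE = 2(-0.4Δo) + 0(0.6Δo) = -0.8Δo + 0.0Δo = -0.8Δo.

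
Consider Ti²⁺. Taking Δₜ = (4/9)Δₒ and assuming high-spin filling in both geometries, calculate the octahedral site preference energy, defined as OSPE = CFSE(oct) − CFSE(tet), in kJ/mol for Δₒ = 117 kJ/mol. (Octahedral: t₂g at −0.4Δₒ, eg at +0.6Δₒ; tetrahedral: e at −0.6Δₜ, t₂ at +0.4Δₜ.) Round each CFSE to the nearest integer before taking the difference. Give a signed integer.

Ti is in group 4, so Ti²⁺ is d² (4 − 2 = 2).
Octahedral high-spin t₂g² eg⁰: CFSE = -0.8 × 117 = -94 kJ/mol.
Tetrahedral: e² t₂⁰, CFSE = 2(−0.6) + 0(+0.4) = -1.2Δₜ = -1.2 × (4/9) × 117 = -62 kJ/mol.
Subtracting, OSPE = -94 − (-62) = -32 kJ/mol.

-32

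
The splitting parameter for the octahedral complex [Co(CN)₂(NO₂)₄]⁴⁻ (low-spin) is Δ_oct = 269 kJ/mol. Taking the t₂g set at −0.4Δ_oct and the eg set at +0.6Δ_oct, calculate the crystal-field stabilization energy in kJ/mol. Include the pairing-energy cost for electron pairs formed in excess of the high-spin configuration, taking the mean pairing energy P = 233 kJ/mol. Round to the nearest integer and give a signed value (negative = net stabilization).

-251

Ligand charges: 2×(-1) from CN⁻ and 4×(-1) from NO₂⁻ sum to -6; with overall charge -4, Co is +2.
Group 9 minus oxidation state +2 gives a d⁷ configuration for Co²⁺.
Electron filling gives t₂g⁶ eg¹.
CFSE(orbital) = 6×(-0.4Δ_oct) + 1×(0.6Δ_oct) = -1.8Δ_oct; with Δ_oct = 269 kJ/mol that is -484 kJ/mol.
High-spin d⁷ would be t₂g⁵ eg² with 2 pairs; low-spin has 3, so 1 excess pair costs +1P = +233 kJ/mol.
Overall CFSE = -484 + 233 = -251 kJ/mol.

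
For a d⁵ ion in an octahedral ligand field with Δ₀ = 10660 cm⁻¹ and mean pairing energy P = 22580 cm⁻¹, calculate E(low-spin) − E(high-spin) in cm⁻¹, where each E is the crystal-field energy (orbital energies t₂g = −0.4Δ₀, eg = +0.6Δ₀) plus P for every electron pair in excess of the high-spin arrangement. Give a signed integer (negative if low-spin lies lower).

In the high-spin limit (t₂g³ eg²) the orbital term is 0.0Δ₀ = 0 cm⁻¹, with no excess pairing.
For low-spin the configuration is t₂g⁵ eg⁰: orbital energy -2.0 × 10660 = -21320 cm⁻¹, and 2 additional pairs relative to high-spin add 45160 cm⁻¹, giving 23840 cm⁻¹.
E(LS) − E(HS) = 23840 − (0) = 23840 cm⁻¹.

23840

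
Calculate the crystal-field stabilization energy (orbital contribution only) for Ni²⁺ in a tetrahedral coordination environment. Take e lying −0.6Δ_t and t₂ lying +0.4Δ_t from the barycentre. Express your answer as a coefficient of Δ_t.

-0.8 Δ_t

Ni is in group 10, so Ni²⁺ is d⁸ (10 − 2 = 8).
With tetrahedral geometry the complex is necessarily high-spin.
Configuration: e⁴ t₂⁴.
CFSE = 4(-0.6Δ_t) + 4(0.4Δ_t) = -2.4Δ_t + 1.6Δ_t = -0.8Δ_t.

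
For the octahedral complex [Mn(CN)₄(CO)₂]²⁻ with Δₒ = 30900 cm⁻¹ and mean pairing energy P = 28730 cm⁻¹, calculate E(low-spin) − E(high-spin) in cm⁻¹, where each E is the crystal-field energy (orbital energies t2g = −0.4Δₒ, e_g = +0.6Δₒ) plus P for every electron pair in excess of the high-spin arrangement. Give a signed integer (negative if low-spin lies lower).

Ligand charges: 4×(-1) from CN⁻ and 2×(+0) from CO sum to -4; with overall charge -2, Mn is +2.
Mn²⁺: group 7, so d-count = 7 − 2 = 5.
High-spin d⁵ fills as t2g^3 e_g^2 with CFSE 3(−0.4) + 2(+0.6) = 0.0Δₒ = 0 cm⁻¹.
For low-spin the configuration is t2g^5 e_g^0: orbital energy -2.0 × 30900 = -61800 cm⁻¹, and 2 additional pairs relative to high-spin add 57460 cm⁻¹, giving -4340 cm⁻¹.
Thus E(LS) − E(HS) = -4340 cm⁻¹.

-4340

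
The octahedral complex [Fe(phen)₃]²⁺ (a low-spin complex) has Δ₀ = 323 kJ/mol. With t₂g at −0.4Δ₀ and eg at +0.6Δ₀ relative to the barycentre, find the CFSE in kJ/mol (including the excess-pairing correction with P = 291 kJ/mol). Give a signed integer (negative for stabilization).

-193

phen is neutral, so the +2 overall charge sits on Fe: oxidation state +2.
Fe²⁺: group 8, so d-count = 8 − 2 = 6.
Electron filling gives t₂g⁶ eg⁰.
Orbital CFSE = 6(-0.4) + 0(0.6) = -2.4Δ₀ = -2.4 × 323 = -775 kJ/mol.
Pairing penalty: 3 pairs vs 1 in the high-spin reference → 2 extra × P = 582 kJ/mol.
Combining: -775 + 582 = -193 kJ/mol.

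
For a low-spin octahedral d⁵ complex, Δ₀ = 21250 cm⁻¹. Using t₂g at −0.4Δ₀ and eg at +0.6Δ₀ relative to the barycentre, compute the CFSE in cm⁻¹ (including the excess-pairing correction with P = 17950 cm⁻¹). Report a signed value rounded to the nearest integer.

Configuration: t₂g⁵ eg⁰.
The orbital stabilization is -2.0Δ₀ = -2.0 × 21250 = -42500 cm⁻¹.
High-spin d⁵ would be t₂g³ eg² with 0 pairs; low-spin has 2, so 2 excess pairs cost +2P = +35900 cm⁻¹.
Overall CFSE = -42500 + 35900 = -6600 cm⁻¹.

-6600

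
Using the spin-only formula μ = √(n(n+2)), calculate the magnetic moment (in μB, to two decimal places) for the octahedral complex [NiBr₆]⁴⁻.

Each Br⁻ contributes -1; 6 × (-1) = -6. With overall charge -4, Ni is in the +2 oxidation state.
Ni²⁺: group 10, so d-count = 10 − 2 = 8.
Configuration: t₂g⁶ eg² → 2 unpaired electrons.
μ(spin-only) = √[2(2+2)] = √8 ≈ 2.83 μB.

2.83 μB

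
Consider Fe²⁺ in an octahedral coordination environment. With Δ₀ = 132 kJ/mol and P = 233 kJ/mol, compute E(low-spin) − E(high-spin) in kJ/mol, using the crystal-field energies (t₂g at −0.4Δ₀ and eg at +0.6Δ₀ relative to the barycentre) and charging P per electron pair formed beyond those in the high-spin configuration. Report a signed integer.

Fe is in group 8, so Fe²⁺ is d⁶ (8 − 2 = 6).
High-spin d⁶ fills as t₂g⁴ eg² with CFSE 4(−0.4) + 2(+0.6) = -0.4Δ₀ = -53 kJ/mol.
For low-spin the configuration is t₂g⁶ eg⁰: orbital energy -2.4 × 132 = -317 kJ/mol, and 2 additional pairs relative to high-spin add 466 kJ/mol, giving 149 kJ/mol.
E(LS) − E(HS) = 149 − (-53) = 202 kJ/mol.

202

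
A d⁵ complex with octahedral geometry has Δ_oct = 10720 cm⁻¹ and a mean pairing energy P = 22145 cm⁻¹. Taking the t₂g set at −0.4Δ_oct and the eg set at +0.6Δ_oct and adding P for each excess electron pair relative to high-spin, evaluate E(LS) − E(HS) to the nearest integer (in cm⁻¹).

In the high-spin limit (t₂g³ eg²) the orbital term is 0.0Δ_oct = 0 cm⁻¹, with no excess pairing.
For low-spin the configuration is t₂g⁵ eg⁰: orbital energy -2.0 × 10720 = -21440 cm⁻¹, and 2 additional pairs relative to high-spin add 44290 cm⁻¹, giving 22850 cm⁻¹.
E(LS) − E(HS) = 22850 − (0) = 22850 cm⁻¹.

22850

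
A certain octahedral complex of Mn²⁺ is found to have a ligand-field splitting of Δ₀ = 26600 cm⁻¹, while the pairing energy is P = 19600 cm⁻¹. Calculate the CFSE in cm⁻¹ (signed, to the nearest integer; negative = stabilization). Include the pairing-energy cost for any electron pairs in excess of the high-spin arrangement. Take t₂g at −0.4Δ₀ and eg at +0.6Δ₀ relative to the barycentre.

-14000

Mn²⁺: group 7, so d-count = 7 − 2 = 5.
Since Δ₀ = 26600 cm⁻¹ > P = 19600 cm⁻¹, the complex adopts the low-spin configuration.
Filling d⁵ accordingly: t₂g⁵ eg⁰.
Orbital CFSE = -2.0Δ₀ = -2.0 × 26600 = -53200 cm⁻¹.
Excess pairs vs high-spin: 2 − 0 = 2; pairing cost = +39200 cm⁻¹.
Net CFSE = -53200 + 39200 = -14000 cm⁻¹.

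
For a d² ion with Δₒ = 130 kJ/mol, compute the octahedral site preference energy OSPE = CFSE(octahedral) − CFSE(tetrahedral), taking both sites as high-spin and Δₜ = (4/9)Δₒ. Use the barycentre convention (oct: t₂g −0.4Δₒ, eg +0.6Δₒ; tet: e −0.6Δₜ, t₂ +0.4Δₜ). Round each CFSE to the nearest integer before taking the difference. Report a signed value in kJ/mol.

-35

In an octahedral site d² (HS) is t2g^2 e_g^0, giving CFSE(oct) = -0.8Δₒ = -104 kJ/mol.
Tetrahedral: e^2 t2^0, CFSE = 2(−0.6) + 0(+0.4) = -1.2Δₜ = -1.2 × (4/9) × 130 = -69 kJ/mol.
OSPE = CFSE(oct) − CFSE(tet) = -104 − (-69) = -35 kJ/mol.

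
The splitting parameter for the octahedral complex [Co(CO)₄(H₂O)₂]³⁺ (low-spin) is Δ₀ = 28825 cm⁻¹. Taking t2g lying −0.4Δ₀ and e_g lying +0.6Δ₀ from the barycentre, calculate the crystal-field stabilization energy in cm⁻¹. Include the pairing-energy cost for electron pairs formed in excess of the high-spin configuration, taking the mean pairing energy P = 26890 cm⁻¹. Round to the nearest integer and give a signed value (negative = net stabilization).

-15400

Ligand charges: 4×(+0) from CO and 2×(+0) from H₂O sum to +0; with overall charge +3, Co is +3.
Co³⁺: group 9, so d-count = 9 − 3 = 6.
Configuration: t2g^6 e_g^0.
CFSE(orbital) = 6×(-0.4Δ₀) + 0×(0.6Δ₀) = -2.4Δ₀; with Δ₀ = 28825 cm⁻¹ that is -69180 cm⁻¹.
High-spin d⁶ would be t2g^4 e_g^2 with 1 pair; low-spin has 3, so 2 excess pairs cost +2P = +53780 cm⁻¹.
Overall CFSE = -69180 + 53780 = -15400 cm⁻¹.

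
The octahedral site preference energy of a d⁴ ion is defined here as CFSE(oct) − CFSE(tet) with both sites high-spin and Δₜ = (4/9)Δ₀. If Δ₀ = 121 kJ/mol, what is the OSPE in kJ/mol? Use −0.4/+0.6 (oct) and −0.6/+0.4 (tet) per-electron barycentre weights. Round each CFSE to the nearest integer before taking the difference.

In an octahedral site d⁴ (HS) is t₂g³ eg¹, giving CFSE(oct) = -0.6Δ₀ = -73 kJ/mol.
In a tetrahedral site the filling is e² t₂²: CFSE(tet) = -0.4Δₜ = -0.4 × (4/9)(121) = -22 kJ/mol.
Subtracting, OSPE = -73 − (-22) = -51 kJ/mol.

-51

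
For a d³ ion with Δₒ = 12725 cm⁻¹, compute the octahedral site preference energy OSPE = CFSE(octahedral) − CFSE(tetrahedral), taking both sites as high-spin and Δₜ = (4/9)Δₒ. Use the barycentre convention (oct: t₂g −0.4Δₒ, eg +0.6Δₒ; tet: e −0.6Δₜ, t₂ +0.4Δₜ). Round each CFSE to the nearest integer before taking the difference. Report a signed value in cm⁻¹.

-10746

Octahedral (high-spin): t₂g³ eg⁰, CFSE = 3(−0.4) + 0(+0.6) = -1.2Δₒ = -1.2 × 12725 = -15270 cm⁻¹.
In a tetrahedral site the filling is e² t₂¹: CFSE(tet) = -0.8Δₜ = -0.8 × (4/9)(12725) = -4524 cm⁻¹.
OSPE = CFSE(oct) − CFSE(tet) = -15270 − (-4524) = -10746 cm⁻¹.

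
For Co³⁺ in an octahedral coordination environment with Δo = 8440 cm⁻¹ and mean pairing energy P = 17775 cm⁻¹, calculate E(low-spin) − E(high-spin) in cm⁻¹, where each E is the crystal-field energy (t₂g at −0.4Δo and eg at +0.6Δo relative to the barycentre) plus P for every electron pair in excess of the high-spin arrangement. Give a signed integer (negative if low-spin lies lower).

18670

Co is in group 9, so Co³⁺ is d⁶ (9 − 3 = 6).
In the high-spin limit (t₂g⁴ eg²) the orbital term is -0.4Δo = -3376 cm⁻¹, with no excess pairing.
Low-spin: t₂g⁶ eg⁰, orbital CFSE = -2.4Δo = -20256 cm⁻¹; plus 2 excess pairs × P = +35550 cm⁻¹; total 15294 cm⁻¹.
E(LS) − E(HS) = 15294 − (-3376) = 18670 cm⁻¹.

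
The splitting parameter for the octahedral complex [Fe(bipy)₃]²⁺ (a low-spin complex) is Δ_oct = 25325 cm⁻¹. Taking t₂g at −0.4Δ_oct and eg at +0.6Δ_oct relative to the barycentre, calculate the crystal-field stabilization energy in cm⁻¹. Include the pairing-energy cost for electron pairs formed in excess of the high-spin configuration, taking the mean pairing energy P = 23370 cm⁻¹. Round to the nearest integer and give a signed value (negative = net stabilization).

bipy is neutral, so the +2 overall charge sits on Fe: oxidation state +2.
Fe is in group 8, so Fe²⁺ is d⁶ (8 − 2 = 6).
Configuration: t₂g⁶ eg⁰.
CFSE(orbital) = 6×(-0.4Δ_oct) + 0×(0.6Δ_oct) = -2.4Δ_oct; with Δ_oct = 25325 cm⁻¹ that is -60780 cm⁻¹.
Pairing penalty: 3 pairs vs 1 in the high-spin reference → 2 extra × P = 46740 cm⁻¹.
Combining: -60780 + 46740 = -14040 cm⁻¹.

-14040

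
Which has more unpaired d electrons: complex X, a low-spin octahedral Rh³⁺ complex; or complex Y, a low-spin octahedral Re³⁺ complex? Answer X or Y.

X: Group 9 minus oxidation state +3 gives a d⁶ configuration for Rh³⁺; t2g^6 e_g^0 → 0 unpaired.
Y: Re³⁺: group 7, so d-count = 7 − 3 = 4; t2g^4 e_g^0 → 2 unpaired.
So Y has more unpaired electrons.

Y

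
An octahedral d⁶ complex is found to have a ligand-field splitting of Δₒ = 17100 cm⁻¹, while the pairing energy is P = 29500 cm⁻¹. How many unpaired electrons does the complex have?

4

With Δₒ < P the complex is high-spin.
That gives t₂g⁴ eg².
Unpaired electrons: 4.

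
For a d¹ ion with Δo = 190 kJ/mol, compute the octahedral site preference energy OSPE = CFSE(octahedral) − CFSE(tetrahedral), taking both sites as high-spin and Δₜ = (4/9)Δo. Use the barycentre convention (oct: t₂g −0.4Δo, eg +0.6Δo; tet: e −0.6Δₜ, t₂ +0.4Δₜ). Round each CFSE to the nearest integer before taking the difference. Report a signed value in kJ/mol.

-25

Octahedral high-spin t₂g¹ eg⁰: CFSE = -0.4 × 190 = -76 kJ/mol.
In a tetrahedral site the filling is e¹ t₂⁰: CFSE(tet) = -0.6Δₜ = -0.6 × (4/9)(190) = -51 kJ/mol.
Subtracting, OSPE = -76 − (-51) = -25 kJ/mol.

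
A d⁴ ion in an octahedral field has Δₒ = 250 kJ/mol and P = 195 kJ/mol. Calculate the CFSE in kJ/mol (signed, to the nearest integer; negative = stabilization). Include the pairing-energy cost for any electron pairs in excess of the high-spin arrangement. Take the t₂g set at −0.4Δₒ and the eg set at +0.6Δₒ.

-205

Here Δₒ > P (250 > 195), so the low-spin state is favoured.
Filling d⁴ accordingly: t₂g⁴ eg⁰.
Orbital CFSE = -1.6Δₒ = -1.6 × 250 = -400 kJ/mol.
Excess pairs vs high-spin: 1 − 0 = 1; pairing cost = +195 kJ/mol.
Net CFSE = -400 + 195 = -205 kJ/mol.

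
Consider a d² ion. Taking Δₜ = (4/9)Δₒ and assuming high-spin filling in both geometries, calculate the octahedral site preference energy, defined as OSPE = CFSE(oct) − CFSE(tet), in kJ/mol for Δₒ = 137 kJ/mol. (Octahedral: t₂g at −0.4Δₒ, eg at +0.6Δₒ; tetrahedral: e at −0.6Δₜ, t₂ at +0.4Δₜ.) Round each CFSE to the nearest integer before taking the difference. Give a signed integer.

-37

Octahedral (high-spin): t₂g² eg⁰, CFSE = 2(−0.4) + 0(+0.6) = -0.8Δₒ = -0.8 × 137 = -110 kJ/mol.
In a tetrahedral site the filling is e² t₂⁰: CFSE(tet) = -1.2Δₜ = -1.2 × (4/9)(137) = -73 kJ/mol.
Subtracting, OSPE = -110 − (-73) = -37 kJ/mol.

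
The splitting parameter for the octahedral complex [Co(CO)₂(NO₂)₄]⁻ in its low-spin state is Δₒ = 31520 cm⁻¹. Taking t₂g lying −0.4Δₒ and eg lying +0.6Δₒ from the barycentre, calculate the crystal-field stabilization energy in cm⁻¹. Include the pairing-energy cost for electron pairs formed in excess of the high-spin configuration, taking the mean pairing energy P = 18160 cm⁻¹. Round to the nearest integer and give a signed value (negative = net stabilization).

-39328

Ligand charges: 2×(+0) from CO and 4×(-1) from NO₂⁻ sum to -4; with overall charge -1, Co is +3.
Co is in group 9, so Co³⁺ is d⁶ (9 − 3 = 6).
Electron filling gives t₂g⁶ eg⁰.
The orbital stabilization is -2.4Δₒ = -2.4 × 31520 = -75648 cm⁻¹.
Pairing penalty: 3 pairs vs 1 in the high-spin reference → 2 extra × P = 36320 cm⁻¹.
Overall CFSE = -75648 + 36320 = -39328 cm⁻¹.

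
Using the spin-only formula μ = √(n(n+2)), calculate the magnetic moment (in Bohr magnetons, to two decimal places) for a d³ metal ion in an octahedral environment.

Configuration: t₂g³ eg⁰ → 3 unpaired electrons.
μ(spin-only) = √[3(3+2)] = √15 ≈ 3.87 Bohr magnetons.

3.87 Bohr magnetons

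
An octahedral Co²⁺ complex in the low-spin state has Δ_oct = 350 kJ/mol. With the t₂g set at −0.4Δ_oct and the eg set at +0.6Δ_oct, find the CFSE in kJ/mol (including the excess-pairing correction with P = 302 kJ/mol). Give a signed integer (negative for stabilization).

-328

Co²⁺: group 9, so d-count = 9 − 2 = 7.
Electron filling gives t₂g⁶ eg¹.
CFSE(orbital) = 6×(-0.4Δ_oct) + 1×(0.6Δ_oct) = -1.8Δ_oct; with Δ_oct = 350 kJ/mol that is -630 kJ/mol.
High-spin d⁷ would be t₂g⁵ eg² with 2 pairs; low-spin has 3, so 1 excess pair costs +1P = +302 kJ/mol.
Combining: -630 + 302 = -328 kJ/mol.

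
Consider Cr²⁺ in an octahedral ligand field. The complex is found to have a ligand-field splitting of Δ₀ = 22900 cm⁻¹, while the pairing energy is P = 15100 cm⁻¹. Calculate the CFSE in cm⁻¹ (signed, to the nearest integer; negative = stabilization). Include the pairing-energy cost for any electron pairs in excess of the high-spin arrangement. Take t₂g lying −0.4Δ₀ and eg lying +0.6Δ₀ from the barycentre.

-21540

Cr²⁺: group 6, so d-count = 6 − 2 = 4.
With Δ₀ > P the complex is low-spin.
That gives t₂g⁴ eg⁰.
Orbital CFSE = -1.6Δ₀ = -1.6 × 22900 = -36640 cm⁻¹.
Excess pairs vs high-spin: 1 − 0 = 1; pairing cost = +15100 cm⁻¹.
Net CFSE = -36640 + 15100 = -21540 cm⁻¹.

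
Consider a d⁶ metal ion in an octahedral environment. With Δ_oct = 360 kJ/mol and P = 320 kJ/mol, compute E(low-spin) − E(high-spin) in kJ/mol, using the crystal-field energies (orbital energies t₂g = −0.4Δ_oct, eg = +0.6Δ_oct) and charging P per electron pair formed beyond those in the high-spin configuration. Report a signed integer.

-80

High-spin: t₂g⁴ eg², CFSE = -0.4Δ_oct = -144 kJ/mol.
Low-spin t₂g⁶ eg⁰ gives -2.4Δ_oct = -864 kJ/mol, but forming 2 extra pairs costs 2P = 640 kJ/mol, so E(LS) = -864 + 640 = -224 kJ/mol.
E(LS) − E(HS) = -224 − (-144) = -80 kJ/mol.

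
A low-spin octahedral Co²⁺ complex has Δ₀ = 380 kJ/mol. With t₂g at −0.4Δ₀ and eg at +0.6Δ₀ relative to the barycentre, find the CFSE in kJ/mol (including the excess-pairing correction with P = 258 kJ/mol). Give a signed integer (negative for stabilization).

Co²⁺: group 9, so d-count = 9 − 2 = 7.
The d⁷ electrons fill as t₂g⁶ eg¹.
The orbital stabilization is -1.8Δ₀ = -1.8 × 380 = -684 kJ/mol.
Relative to high-spin t₂g⁵ eg² (2 paired), the low-spin configuration has 1 additional pair, contributing +1 × 258 = +258 kJ/mol.
Combining: -684 + 258 = -426 kJ/mol.

-426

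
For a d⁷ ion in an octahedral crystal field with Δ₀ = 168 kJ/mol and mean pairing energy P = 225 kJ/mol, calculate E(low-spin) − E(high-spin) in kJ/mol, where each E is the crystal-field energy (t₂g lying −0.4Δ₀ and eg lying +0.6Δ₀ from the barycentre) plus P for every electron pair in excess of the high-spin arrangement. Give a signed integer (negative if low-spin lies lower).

57

In the high-spin limit (t₂g⁵ eg²) the orbital term is -0.8Δ₀ = -134 kJ/mol, with no excess pairing.
Low-spin t₂g⁶ eg¹ gives -1.8Δ₀ = -302 kJ/mol, but forming 1 extra pair costs 1P = 225 kJ/mol, so E(LS) = -302 + 225 = -77 kJ/mol.
E(LS) − E(HS) = -77 − (-134) = 57 kJ/mol.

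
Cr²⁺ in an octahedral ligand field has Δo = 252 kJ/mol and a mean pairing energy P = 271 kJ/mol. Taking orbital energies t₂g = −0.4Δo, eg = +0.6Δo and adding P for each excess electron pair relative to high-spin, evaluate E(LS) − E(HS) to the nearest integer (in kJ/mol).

Cr sits in group 6; removing 2 electrons leaves Cr²⁺ with 6 − 2 = 4 d electrons.
High-spin d⁴ fills as t₂g³ eg¹ with CFSE 3(−0.4) + 1(+0.6) = -0.6Δo = -151 kJ/mol.
Low-spin: t₂g⁴ eg⁰, orbital CFSE = -1.6Δo = -403 kJ/mol; plus 1 excess pair × P = +271 kJ/mol; total -132 kJ/mol.
Thus E(LS) − E(HS) = 19 kJ/mol.

19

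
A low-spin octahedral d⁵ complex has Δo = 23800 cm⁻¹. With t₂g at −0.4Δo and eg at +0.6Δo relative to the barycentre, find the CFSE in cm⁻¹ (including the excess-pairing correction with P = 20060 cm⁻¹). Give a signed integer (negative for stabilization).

-7480

The d⁵ electrons fill as t₂g⁵ eg⁰.
The orbital stabilization is -2.0Δo = -2.0 × 23800 = -47600 cm⁻¹.
Pairing penalty: 2 pairs vs 0 in the high-spin reference → 2 extra × P = 40120 cm⁻¹.
Combining: -47600 + 40120 = -7480 cm⁻¹.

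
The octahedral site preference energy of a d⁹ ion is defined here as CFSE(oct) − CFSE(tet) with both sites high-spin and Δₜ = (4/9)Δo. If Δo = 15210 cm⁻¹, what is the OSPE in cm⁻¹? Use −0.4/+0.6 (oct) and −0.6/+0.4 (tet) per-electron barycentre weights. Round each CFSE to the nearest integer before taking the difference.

Octahedral (high-spin): t2g^6 e_g^3, CFSE = 6(−0.4) + 3(+0.6) = -0.6Δo = -0.6 × 15210 = -9126 cm⁻¹.
In a tetrahedral site the filling is e^4 t2^5: CFSE(tet) = -0.4Δₜ = -0.4 × (4/9)(15210) = -2704 cm⁻¹.
Subtracting, OSPE = -9126 − (-2704) = -6422 cm⁻¹.

-6422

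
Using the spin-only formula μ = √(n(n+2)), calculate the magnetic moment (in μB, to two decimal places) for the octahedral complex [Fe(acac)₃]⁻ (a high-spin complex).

4.90 μB

Each acac⁻ contributes -1; 3 × (-1) = -3. With overall charge -1, Fe is in the +2 oxidation state.
Fe²⁺: group 8, so d-count = 8 − 2 = 6.
Configuration: t₂g⁴ eg² → 4 unpaired electrons.
μ(spin-only) = √[4(4+2)] = √24 ≈ 4.90 μB.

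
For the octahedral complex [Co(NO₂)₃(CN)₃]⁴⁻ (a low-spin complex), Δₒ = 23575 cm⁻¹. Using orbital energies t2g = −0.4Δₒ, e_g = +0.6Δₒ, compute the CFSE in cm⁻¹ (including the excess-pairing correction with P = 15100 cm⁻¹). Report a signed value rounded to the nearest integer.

-27335

Ligand charges: 3×(-1) from NO₂⁻ and 3×(-1) from CN⁻ sum to -6; with overall charge -4, Co is +2.
Co sits in group 9; removing 2 electrons leaves Co²⁺ with 9 − 2 = 7 d electrons.
Configuration: t2g^6 e_g^1.
Orbital CFSE = 6(-0.4) + 1(0.6) = -1.8Δₒ = -1.8 × 23575 = -42435 cm⁻¹.
Pairing penalty: 3 pairs vs 2 in the high-spin reference → 1 extra × P = 15100 cm⁻¹.
Net CFSE = -42435 + 15100 = -27335 cm⁻¹.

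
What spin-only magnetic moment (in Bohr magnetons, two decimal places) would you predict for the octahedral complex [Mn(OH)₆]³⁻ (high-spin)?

Each OH⁻ contributes -1; 6 × (-1) = -6. With overall charge -3, Mn is in the +3 oxidation state.
Mn sits in group 7; removing 3 electrons leaves Mn³⁺ with 7 − 3 = 4 d electrons.
Configuration: t₂g³ eg¹ → 4 unpaired electrons.
μ(spin-only) = √[4(4+2)] = √24 ≈ 4.90 Bohr magnetons.

4.90 Bohr magnetons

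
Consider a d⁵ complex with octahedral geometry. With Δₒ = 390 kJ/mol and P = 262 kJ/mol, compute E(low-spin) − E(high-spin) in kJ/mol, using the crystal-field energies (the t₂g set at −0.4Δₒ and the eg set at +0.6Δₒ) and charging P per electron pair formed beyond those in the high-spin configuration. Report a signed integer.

-256

High-spin: t₂g³ eg², CFSE = 0.0Δₒ = 0 kJ/mol.
Low-spin: t₂g⁵ eg⁰, orbital CFSE = -2.0Δₒ = -780 kJ/mol; plus 2 excess pairs × P = +524 kJ/mol; total -256 kJ/mol.
The difference is -256 − (0) = -256 kJ/mol, so low-spin lies lower.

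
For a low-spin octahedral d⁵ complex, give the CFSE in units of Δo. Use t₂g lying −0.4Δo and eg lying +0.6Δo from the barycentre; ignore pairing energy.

Configuration: t₂g⁵ eg⁰.
CFSE = 5(-0.4Δo) + 0(0.6Δo) = -2.0Δo + 0.0Δo = -2.0Δo.

-2.0 Δo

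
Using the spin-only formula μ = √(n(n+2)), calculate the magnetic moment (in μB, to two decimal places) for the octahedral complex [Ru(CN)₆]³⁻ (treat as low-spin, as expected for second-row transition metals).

Each CN⁻ contributes -1; 6 × (-1) = -6. With overall charge -3, Ru is in the +3 oxidation state.
Ru³⁺: group 8, so d-count = 8 − 3 = 5.
Configuration: t₂g⁵ eg⁰ → 1 unpaired electron.
μ(spin-only) = √[1(1+2)] = √3 ≈ 1.73 μB.

1.73 μB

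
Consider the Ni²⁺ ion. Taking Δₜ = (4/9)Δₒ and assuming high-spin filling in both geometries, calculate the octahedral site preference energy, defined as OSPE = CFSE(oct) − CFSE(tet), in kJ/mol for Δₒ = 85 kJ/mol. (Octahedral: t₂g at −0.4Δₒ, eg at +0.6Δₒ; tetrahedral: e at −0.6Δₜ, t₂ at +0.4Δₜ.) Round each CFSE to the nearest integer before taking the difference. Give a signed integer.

-72

Ni sits in group 10; removing 2 electrons leaves Ni²⁺ with 10 − 2 = 8 d electrons.
Octahedral (high-spin): t₂g⁶ eg², CFSE = 6(−0.4) + 2(+0.6) = -1.2Δₒ = -1.2 × 85 = -102 kJ/mol.
Tetrahedral e⁴ t₂⁴ gives -0.8Δₜ = -0.8 × (4/9) × 85 = -30 kJ/mol.
OSPE = CFSE(oct) − CFSE(tet) = -102 − (-30) = -72 kJ/mol.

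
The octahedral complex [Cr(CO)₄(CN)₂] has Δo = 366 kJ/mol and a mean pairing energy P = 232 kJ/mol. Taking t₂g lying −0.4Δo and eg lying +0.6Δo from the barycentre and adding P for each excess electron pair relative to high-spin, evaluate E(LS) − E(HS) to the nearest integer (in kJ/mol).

-134

Ligand charges: 4×(+0) from CO and 2×(-1) from CN⁻ sum to -2; with overall charge +0, Cr is +2.
Cr sits in group 6; removing 2 electrons leaves Cr²⁺ with 6 − 2 = 4 d electrons.
In the high-spin limit (t₂g³ eg¹) the orbital term is -0.6Δo = -220 kJ/mol, with no excess pairing.
Low-spin t₂g⁴ eg⁰ gives -1.6Δo = -586 kJ/mol, but forming 1 extra pair costs 1P = 232 kJ/mol, so E(LS) = -586 + 232 = -354 kJ/mol.
E(LS) − E(HS) = -354 − (-220) = -134 kJ/mol.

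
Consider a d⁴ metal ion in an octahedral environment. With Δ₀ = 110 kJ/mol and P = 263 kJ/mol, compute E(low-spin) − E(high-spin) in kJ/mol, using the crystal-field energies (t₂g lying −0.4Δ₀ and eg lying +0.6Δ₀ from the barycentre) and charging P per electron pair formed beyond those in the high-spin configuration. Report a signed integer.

High-spin: t₂g³ eg¹, CFSE = -0.6Δ₀ = -66 kJ/mol.
For low-spin the configuration is t₂g⁴ eg⁰: orbital energy -1.6 × 110 = -176 kJ/mol, and 1 additional pair relative to high-spin adds 263 kJ/mol, giving 87 kJ/mol.
E(LS) − E(HS) = 87 − (-66) = 153 kJ/mol.

153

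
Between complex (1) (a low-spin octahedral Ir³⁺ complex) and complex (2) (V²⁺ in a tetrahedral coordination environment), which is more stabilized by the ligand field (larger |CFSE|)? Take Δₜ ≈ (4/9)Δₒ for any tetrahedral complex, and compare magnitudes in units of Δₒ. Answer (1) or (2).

(1): Ir sits in group 9; removing 3 electrons leaves Ir³⁺ with 9 − 3 = 6 d electrons; t2g^6 e_g^0, CFSE = -2.4Δₒ.
(2): Group 5 minus oxidation state +2 gives a d³ configuration for V²⁺; Tetrahedral splitting is small, so the complex is high-spin; e^2 t2^1, CFSE = -0.8Δₜ ≈ -0.36Δₒ.
So (1) has the larger |CFSE|.

(1)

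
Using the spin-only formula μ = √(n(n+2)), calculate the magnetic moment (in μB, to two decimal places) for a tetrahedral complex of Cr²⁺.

4.90 μB

Cr²⁺: group 6, so d-count = 6 − 2 = 4.
With tetrahedral geometry the complex is necessarily high-spin.
Configuration: e^2 t2^2 → 4 unpaired electrons.
μ(spin-only) = √[4(4+2)] = √24 ≈ 4.90 μB.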